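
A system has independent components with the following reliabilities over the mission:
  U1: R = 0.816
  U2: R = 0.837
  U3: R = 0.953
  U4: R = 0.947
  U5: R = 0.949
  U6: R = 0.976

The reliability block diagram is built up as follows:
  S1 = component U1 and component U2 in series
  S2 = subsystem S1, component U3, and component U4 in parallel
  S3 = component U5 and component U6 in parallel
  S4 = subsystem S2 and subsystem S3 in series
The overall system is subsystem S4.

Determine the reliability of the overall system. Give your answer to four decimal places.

Series (U1 and U2): 0.816000 × 0.837000 = 0.682992
Parallel ([0.682992], U3, and U4): 1 − (1 − 0.682992)(1 − 0.953000)(1 − 0.947000) = 0.999210
Parallel (U5 and U6): 1 − (1 − 0.949000)(1 − 0.976000) = 0.998776
Series ([0.999210] and [0.998776]): 0.999210 × 0.998776 = 0.9980

0.9980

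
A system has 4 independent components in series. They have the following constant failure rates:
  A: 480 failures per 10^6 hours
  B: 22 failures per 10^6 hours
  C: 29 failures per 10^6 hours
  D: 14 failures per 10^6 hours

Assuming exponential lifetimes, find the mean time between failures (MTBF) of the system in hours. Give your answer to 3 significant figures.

1830

Series of exponential components: λ_sys = Σ λ_i
λ_sys = 0.00048 + 0.000022 + 0.000029 + 0.000014 = 5.4500e-04 /h
MTBF = 1 / λ_sys = 1830 h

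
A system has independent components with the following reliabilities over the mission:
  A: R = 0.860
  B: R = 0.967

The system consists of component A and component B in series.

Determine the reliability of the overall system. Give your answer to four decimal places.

0.8316

Series (A and B): 0.860000 × 0.967000 = 0.8316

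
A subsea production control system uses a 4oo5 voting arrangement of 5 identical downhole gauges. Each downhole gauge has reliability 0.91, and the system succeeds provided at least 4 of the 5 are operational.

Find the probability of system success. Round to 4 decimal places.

R = Σ_{i=4}^{5} C(5,i) p^i (1−p)^{5−i} with p = 0.91
C(5,4)·0.91^4·0.09^1 = 0.308587
C(5,5)·0.91^5·0.09^0 = 0.624032
Sum = 0.9326

0.9326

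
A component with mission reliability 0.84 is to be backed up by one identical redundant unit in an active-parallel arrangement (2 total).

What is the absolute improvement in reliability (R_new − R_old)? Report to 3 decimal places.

R_before = 0.84
R_after = 1 − (1 − 0.84)^2 = 0.974
ΔR = 0.974 − 0.84 = 0.134

0.134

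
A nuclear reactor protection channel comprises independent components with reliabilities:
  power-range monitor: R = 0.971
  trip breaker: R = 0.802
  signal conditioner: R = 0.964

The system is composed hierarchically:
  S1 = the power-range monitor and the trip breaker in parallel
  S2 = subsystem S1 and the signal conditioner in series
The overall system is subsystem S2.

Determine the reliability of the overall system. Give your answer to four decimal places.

Parallel (power-range monitor and trip breaker): 1 − (1 − 0.971000)(1 − 0.802000) = 0.994258
Series ([0.994258] and signal conditioner): 0.994258 × 0.964000 = 0.9585

0.9585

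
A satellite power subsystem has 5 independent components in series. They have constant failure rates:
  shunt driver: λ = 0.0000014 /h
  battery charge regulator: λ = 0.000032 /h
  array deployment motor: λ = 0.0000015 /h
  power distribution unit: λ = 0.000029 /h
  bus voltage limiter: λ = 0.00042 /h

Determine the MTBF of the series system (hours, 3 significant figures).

2070

Series of exponential components: λ_sys = Σ λ_i
λ_sys = 0.0000014 + 0.000032 + 0.0000015 + 0.000029 + 0.00042 = 4.8390e-04 /h
MTBF = 1 / λ_sys = 2070 h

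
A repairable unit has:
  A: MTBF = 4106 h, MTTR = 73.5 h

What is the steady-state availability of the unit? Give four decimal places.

0.9824

A(A) = MTBF/(MTBF+MTTR) = 4106/(4106+73.5) = 0.9824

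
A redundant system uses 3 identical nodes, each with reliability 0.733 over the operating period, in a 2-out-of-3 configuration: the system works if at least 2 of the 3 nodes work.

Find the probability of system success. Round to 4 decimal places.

R = Σ_{i=2}^{3} C(3,i) p^i (1−p)^{3−i} with p = 0.733
C(3,2)·0.733^2·0.267^1 = 0.430368
C(3,3)·0.733^3·0.267^0 = 0.393833
Sum = 0.8242

0.8242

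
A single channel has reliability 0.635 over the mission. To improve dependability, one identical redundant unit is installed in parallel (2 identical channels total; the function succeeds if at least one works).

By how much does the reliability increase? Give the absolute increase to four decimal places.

0.2318

R_before = 0.635
R_after = 1 − (1 − 0.635)^2 = 0.8668
ΔR = 0.8668 − 0.635 = 0.2318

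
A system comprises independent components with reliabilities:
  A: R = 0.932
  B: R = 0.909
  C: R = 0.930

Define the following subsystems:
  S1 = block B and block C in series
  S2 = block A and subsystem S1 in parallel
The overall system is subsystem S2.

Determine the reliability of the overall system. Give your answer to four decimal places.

0.9895

Series (B and C): 0.909000 × 0.930000 = 0.845370
Parallel (A and [0.845370]): 1 − (1 − 0.932000)(1 − 0.845370) = 0.9895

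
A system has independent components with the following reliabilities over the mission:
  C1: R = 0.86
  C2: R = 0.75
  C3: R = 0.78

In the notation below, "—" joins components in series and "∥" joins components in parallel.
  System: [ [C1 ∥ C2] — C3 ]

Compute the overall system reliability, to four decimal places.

0.7527

Parallel (C1 and C2): 1 − (1 − 0.860000)(1 − 0.750000) = 0.965000
Series ([0.965000] and C3): 0.965000 × 0.780000 = 0.7527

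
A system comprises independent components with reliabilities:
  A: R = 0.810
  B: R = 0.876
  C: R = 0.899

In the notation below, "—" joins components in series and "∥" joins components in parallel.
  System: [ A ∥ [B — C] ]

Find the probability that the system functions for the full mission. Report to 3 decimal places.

0.960

Series (B and C): 0.87600 × 0.89900 = 0.78752
Parallel (A and [0.78752]): 1 − (1 − 0.81000)(1 − 0.78752) = 0.960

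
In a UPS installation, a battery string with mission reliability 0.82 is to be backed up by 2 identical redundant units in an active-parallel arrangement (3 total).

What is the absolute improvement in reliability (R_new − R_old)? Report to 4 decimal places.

R_before = 0.82
R_after = 1 − (1 − 0.82)^3 = 0.9942
ΔR = 0.9942 − 0.82 = 0.1742

0.1742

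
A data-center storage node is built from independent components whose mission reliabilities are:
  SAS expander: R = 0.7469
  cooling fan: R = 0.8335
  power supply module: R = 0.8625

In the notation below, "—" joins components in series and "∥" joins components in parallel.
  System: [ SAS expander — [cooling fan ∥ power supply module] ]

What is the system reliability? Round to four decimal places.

0.7298

Parallel (cooling fan and power supply module): 1 − (1 − 0.833500)(1 − 0.862500) = 0.977106
Series (SAS expander and [0.977106]): 0.746900 × 0.977106 = 0.7298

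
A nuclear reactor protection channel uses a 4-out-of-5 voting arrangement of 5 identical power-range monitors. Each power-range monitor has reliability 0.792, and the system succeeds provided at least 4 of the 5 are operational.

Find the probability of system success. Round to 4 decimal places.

0.7208

R = Σ_{i=4}^{5} C(5,i) p^i (1−p)^{5−i} with p = 0.792
C(5,4)·0.792^4·0.208^1 = 0.409199
C(5,5)·0.792^5·0.208^0 = 0.311620
Sum = 0.7208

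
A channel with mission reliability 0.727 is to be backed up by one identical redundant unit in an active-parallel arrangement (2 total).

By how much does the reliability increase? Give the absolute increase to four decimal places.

R_before = 0.727
R_after = 1 − (1 − 0.727)^2 = 0.9255
ΔR = 0.9255 − 0.727 = 0.1985

0.1985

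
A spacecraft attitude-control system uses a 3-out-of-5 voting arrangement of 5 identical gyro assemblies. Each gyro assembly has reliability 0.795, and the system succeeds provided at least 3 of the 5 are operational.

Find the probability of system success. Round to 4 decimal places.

R = Σ_{i=3}^{5} C(5,i) p^i (1−p)^{5−i} with p = 0.795
C(5,3)·0.795^3·0.205^2 = 0.211159
C(5,4)·0.795^4·0.205^1 = 0.409442
C(5,5)·0.795^5·0.205^0 = 0.317567
Sum = 0.9382

0.9382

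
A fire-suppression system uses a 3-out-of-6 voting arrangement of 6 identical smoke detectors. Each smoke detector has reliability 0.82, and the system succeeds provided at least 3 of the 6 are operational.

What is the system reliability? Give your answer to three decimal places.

R = Σ_{i=3}^{6} C(6,i) p^i (1−p)^{6−i} with p = 0.82
C(6,3)·0.82^3·0.18^3 = 0.06431
C(6,4)·0.82^4·0.18^2 = 0.21973
C(6,5)·0.82^5·0.18^1 = 0.40040
C(6,6)·0.82^6·0.18^0 = 0.30401
Sum = 0.988

0.988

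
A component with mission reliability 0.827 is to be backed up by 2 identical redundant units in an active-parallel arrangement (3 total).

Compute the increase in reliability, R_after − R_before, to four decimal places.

0.1678

R_before = 0.827
R_after = 1 − (1 − 0.827)^3 = 0.9948
ΔR = 0.9948 − 0.827 = 0.1678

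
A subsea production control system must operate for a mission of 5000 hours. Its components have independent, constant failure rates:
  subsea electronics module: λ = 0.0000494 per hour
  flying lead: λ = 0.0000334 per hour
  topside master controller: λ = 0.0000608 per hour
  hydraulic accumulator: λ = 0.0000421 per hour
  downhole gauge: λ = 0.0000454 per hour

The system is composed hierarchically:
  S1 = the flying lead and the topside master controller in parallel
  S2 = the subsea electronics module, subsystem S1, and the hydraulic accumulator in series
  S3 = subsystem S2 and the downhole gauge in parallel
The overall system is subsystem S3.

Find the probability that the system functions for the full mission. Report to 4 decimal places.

R(subsea electronics module) = exp(−0.0000494 × 5000) = 0.781141
R(flying lead) = exp(−0.0000334 × 5000) = 0.846200
R(topside master controller) = exp(−0.0000608 × 5000) = 0.737861
R(hydraulic accumulator) = exp(−0.0000421 × 5000) = 0.810179
R(downhole gauge) = exp(−0.0000454 × 5000) = 0.796921
Parallel (flying lead and topside master controller): 1 − (1 − 0.846200)(1 − 0.737861) = 0.959683
Series (subsea electronics module, [0.959683], and hydraulic accumulator): 0.781141 × 0.959683 × 0.810179 = 0.607349
Parallel ([0.607349] and downhole gauge): 1 − (1 − 0.607349)(1 − 0.796921) = 0.9203

0.9203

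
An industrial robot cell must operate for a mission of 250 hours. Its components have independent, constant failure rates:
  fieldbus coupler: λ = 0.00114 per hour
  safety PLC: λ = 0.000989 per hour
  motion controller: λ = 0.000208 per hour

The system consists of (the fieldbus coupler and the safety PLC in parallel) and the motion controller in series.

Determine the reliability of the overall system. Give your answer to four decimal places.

0.8978

R(fieldbus coupler) = exp(−0.00114 × 250) = 0.752014
R(safety PLC) = exp(−0.000989 × 250) = 0.780945
R(motion controller) = exp(−0.000208 × 250) = 0.949329
Parallel (fieldbus coupler and safety PLC): 1 − (1 − 0.752014)(1 − 0.780945) = 0.945677
Series ([0.945677] and motion controller): 0.945677 × 0.949329 = 0.8978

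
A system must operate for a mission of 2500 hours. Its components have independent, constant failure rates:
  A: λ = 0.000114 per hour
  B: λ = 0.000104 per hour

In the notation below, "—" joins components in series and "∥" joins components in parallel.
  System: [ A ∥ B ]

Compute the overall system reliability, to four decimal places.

R(A) = exp(−0.000114 × 2500) = 0.752014
R(B) = exp(−0.000104 × 2500) = 0.771052
Parallel (A and B): 1 − (1 − 0.752014)(1 − 0.771052) = 0.9432

0.9432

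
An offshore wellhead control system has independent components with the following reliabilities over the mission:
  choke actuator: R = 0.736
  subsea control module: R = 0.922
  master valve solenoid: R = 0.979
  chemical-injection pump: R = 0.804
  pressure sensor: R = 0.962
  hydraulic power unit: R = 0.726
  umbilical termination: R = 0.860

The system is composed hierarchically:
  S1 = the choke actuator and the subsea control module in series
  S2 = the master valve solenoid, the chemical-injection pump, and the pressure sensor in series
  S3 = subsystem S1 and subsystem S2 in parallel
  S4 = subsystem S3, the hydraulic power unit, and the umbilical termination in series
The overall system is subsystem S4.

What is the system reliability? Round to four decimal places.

Series (choke actuator and subsea control module): 0.736000 × 0.922000 = 0.678592
Series (master valve solenoid, chemical-injection pump, and pressure sensor): 0.979000 × 0.804000 × 0.962000 = 0.757206
Parallel ([0.678592] and [0.757206]): 1 − (1 − 0.678592)(1 − 0.757206) = 0.921964
Series ([0.921964], hydraulic power unit, and umbilical termination): 0.921964 × 0.726000 × 0.860000 = 0.5756

0.5756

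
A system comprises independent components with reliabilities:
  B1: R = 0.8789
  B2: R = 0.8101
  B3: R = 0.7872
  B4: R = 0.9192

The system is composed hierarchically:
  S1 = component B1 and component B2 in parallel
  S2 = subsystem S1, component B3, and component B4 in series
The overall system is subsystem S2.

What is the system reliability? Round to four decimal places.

0.7070

Parallel (B1 and B2): 1 − (1 − 0.878900)(1 − 0.810100) = 0.977003
Series ([0.977003], B3, and B4): 0.977003 × 0.787200 × 0.919200 = 0.7070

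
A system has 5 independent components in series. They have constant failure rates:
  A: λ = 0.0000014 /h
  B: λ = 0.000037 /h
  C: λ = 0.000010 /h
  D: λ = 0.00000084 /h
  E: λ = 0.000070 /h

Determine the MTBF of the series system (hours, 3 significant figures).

Series of exponential components: λ_sys = Σ λ_i
λ_sys = 0.0000014 + 0.000037 + 0.000010 + 0.00000084 + 0.000070 = 1.1924e-04 /h
MTBF = 1 / λ_sys = 8390 h

8390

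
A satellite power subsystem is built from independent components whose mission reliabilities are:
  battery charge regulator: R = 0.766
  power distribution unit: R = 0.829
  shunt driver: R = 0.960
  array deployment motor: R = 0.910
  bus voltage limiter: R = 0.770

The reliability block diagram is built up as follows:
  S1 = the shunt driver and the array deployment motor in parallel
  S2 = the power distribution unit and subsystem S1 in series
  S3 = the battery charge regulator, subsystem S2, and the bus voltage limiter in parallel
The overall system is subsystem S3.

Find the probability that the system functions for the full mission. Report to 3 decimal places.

0.991

Parallel (shunt driver and array deployment motor): 1 − (1 − 0.96000)(1 − 0.91000) = 0.99640
Series (power distribution unit and [0.99640]): 0.82900 × 0.99640 = 0.82602
Parallel (battery charge regulator, [0.82602], and bus voltage limiter): 1 − (1 − 0.76600)(1 − 0.82602)(1 − 0.77000) = 0.991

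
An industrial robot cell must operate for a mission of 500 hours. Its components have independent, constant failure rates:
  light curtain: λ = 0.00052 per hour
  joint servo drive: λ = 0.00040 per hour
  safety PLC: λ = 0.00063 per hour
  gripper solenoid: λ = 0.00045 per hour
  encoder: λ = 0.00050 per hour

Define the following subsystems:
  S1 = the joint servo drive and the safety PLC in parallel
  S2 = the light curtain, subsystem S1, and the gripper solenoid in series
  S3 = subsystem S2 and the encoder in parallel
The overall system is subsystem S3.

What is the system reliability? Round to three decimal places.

R(light curtain) = exp(−0.00052 × 500) = 0.77105
R(joint servo drive) = exp(−0.00040 × 500) = 0.81873
R(safety PLC) = exp(−0.00063 × 500) = 0.72979
R(gripper solenoid) = exp(−0.00045 × 500) = 0.79852
R(encoder) = exp(−0.00050 × 500) = 0.77880
Parallel (joint servo drive and safety PLC): 1 − (1 − 0.81873)(1 − 0.72979) = 0.95102
Series (light curtain, [0.95102], and gripper solenoid): 0.77105 × 0.95102 × 0.79852 = 0.58554
Parallel ([0.58554] and encoder): 1 − (1 − 0.58554)(1 − 0.77880) = 0.908

0.908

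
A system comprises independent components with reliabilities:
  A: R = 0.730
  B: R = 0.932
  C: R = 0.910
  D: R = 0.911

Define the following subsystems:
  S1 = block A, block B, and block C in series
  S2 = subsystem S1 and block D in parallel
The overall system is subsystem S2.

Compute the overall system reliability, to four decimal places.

0.9661

Series (A, B, and C): 0.730000 × 0.932000 × 0.910000 = 0.619128
Parallel ([0.619128] and D): 1 − (1 − 0.619128)(1 − 0.911000) = 0.9661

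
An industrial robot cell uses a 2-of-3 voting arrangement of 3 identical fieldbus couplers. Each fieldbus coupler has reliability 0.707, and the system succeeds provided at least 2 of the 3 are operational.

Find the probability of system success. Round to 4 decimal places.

R = Σ_{i=2}^{3} C(3,i) p^i (1−p)^{3−i} with p = 0.707
C(3,2)·0.707^2·0.293^1 = 0.439367
C(3,3)·0.707^3·0.293^0 = 0.353393
Sum = 0.7928

0.7928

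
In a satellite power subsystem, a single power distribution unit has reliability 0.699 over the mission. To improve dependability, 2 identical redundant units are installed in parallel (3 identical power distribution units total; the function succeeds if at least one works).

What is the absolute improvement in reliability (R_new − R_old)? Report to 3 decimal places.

R_before = 0.699
R_after = 1 − (1 − 0.699)^3 = 0.973
ΔR = 0.973 − 0.699 = 0.274

0.274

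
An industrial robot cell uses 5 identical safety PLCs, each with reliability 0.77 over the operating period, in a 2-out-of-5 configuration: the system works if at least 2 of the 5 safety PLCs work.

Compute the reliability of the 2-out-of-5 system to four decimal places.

R = Σ_{i=2}^{5} C(5,i) p^i (1−p)^{5−i} with p = 0.77
C(5,2)·0.77^2·0.23^3 = 0.072138
C(5,3)·0.77^3·0.23^2 = 0.241506
C(5,4)·0.77^4·0.23^1 = 0.404260
C(5,5)·0.77^5·0.23^0 = 0.270678
Sum = 0.9886

0.9886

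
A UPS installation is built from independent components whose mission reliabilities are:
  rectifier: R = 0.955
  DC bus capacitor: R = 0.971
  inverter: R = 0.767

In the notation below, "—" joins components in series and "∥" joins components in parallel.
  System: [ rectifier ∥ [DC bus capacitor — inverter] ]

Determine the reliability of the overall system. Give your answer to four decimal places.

Series (DC bus capacitor and inverter): 0.971000 × 0.767000 = 0.744757
Parallel (rectifier and [0.744757]): 1 − (1 − 0.955000)(1 − 0.744757) = 0.9885

0.9885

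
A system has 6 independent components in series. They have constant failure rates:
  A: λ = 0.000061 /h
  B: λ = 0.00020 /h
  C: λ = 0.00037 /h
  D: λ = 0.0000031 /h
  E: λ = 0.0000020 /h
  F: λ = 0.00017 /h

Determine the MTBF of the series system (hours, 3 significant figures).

1240

Series of exponential components: λ_sys = Σ λ_i
λ_sys = 0.000061 + 0.00020 + 0.00037 + 0.0000031 + 0.0000020 + 0.00017 = 8.0610e-04 /h
MTBF = 1 / λ_sys = 1240 h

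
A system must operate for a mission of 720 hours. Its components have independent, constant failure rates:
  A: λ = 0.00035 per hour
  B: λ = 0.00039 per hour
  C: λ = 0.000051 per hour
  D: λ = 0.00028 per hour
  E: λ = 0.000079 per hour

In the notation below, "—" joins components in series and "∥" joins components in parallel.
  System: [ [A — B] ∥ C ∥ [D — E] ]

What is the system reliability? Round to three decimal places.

0.997

R(A) = exp(−0.00035 × 720) = 0.77724
R(B) = exp(−0.00039 × 720) = 0.75518
R(C) = exp(−0.000051 × 720) = 0.96395
R(D) = exp(−0.00028 × 720) = 0.81742
R(E) = exp(−0.000079 × 720) = 0.94471
Series (A and B): 0.77724 × 0.75518 = 0.58696
Series (D and E): 0.81742 × 0.94471 = 0.77222
Parallel ([0.58696], C, and [0.77222]): 1 − (1 − 0.58696)(1 − 0.96395)(1 − 0.77222) = 0.997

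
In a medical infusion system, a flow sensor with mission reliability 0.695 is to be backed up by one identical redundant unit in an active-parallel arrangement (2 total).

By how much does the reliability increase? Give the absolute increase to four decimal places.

0.2120

R_before = 0.695
R_after = 1 − (1 − 0.695)^2 = 0.9070
ΔR = 0.9070 − 0.695 = 0.2120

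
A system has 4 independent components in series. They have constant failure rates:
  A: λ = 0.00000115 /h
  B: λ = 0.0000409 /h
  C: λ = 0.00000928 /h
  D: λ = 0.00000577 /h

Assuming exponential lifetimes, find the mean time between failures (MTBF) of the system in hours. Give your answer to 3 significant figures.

17500

Series of exponential components: λ_sys = Σ λ_i
λ_sys = 0.00000115 + 0.0000409 + 0.00000928 + 0.00000577 = 5.7100e-05 /h
MTBF = 1 / λ_sys = 17500 h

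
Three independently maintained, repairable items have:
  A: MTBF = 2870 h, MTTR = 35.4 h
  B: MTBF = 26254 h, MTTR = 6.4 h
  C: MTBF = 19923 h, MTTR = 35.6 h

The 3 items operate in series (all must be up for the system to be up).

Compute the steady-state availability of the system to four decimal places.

A(A) = MTBF/(MTBF+MTTR) = 2870/(2870+35.4) = 0.987816
A(B) = MTBF/(MTBF+MTTR) = 26254/(26254+6.4) = 0.999756
A(C) = MTBF/(MTBF+MTTR) = 19923/(19923+35.6) = 0.998216
Series availability: 0.987816 × 0.999756 × 0.998216 = 0.9858

0.9858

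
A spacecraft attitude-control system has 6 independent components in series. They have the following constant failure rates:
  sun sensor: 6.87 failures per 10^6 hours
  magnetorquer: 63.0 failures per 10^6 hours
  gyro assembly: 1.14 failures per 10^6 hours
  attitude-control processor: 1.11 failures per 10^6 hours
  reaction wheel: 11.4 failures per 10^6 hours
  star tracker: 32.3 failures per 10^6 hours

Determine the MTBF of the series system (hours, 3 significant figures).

Series of exponential components: λ_sys = Σ λ_i
λ_sys = 0.00000687 + 0.0000630 + 0.00000114 + 0.00000111 + 0.0000114 + 0.0000323 = 1.1582e-04 /h
MTBF = 1 / λ_sys = 8630 h

8630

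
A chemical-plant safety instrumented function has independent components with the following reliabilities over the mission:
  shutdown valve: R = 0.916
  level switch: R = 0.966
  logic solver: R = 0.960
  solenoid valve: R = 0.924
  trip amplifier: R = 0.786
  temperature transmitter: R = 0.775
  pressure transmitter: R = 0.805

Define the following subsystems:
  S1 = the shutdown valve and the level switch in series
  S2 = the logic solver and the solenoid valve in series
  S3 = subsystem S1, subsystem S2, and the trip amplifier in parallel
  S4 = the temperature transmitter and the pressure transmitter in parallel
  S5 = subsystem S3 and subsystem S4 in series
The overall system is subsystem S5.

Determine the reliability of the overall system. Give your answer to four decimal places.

0.9535

Series (shutdown valve and level switch): 0.916000 × 0.966000 = 0.884856
Series (logic solver and solenoid valve): 0.960000 × 0.924000 = 0.887040
Parallel ([0.884856], [0.887040], and trip amplifier): 1 − (1 − 0.884856)(1 − 0.887040)(1 − 0.786000) = 0.997217
Parallel (temperature transmitter and pressure transmitter): 1 − (1 − 0.775000)(1 − 0.805000) = 0.956125
Series ([0.997217] and [0.956125]): 0.997217 × 0.956125 = 0.9535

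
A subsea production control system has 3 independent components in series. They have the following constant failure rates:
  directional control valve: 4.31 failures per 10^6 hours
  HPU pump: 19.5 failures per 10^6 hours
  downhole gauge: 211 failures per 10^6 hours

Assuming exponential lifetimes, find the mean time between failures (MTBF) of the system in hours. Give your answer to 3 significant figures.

Series of exponential components: λ_sys = Σ λ_i
λ_sys = 0.00000431 + 0.0000195 + 0.000211 = 2.3481e-04 /h
MTBF = 1 / λ_sys = 4260 h

4260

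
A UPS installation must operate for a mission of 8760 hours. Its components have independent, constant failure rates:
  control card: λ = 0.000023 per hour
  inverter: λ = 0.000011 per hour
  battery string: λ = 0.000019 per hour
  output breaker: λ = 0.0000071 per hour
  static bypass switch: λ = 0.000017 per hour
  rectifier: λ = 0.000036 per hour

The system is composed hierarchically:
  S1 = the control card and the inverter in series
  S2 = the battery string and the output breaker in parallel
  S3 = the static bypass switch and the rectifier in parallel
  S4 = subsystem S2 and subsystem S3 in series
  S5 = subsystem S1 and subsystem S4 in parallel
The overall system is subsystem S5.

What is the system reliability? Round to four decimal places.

R(control card) = exp(−0.000023 × 8760) = 0.817520
R(inverter) = exp(−0.000011 × 8760) = 0.908137
R(battery string) = exp(−0.000019 × 8760) = 0.846674
R(output breaker) = exp(−0.0000071 × 8760) = 0.939699
R(static bypass switch) = exp(−0.000017 × 8760) = 0.861638
R(rectifier) = exp(−0.000036 × 8760) = 0.729526
Series (control card and inverter): 0.817520 × 0.908137 = 0.742420
Parallel (battery string and output breaker): 1 − (1 − 0.846674)(1 − 0.939699) = 0.990754
Parallel (static bypass switch and rectifier): 1 − (1 − 0.861638)(1 − 0.729526) = 0.962577
Series ([0.990754] and [0.962577]): 0.990754 × 0.962577 = 0.953677
Parallel ([0.742420] and [0.953677]): 1 − (1 − 0.742420)(1 − 0.953677) = 0.9881

0.9881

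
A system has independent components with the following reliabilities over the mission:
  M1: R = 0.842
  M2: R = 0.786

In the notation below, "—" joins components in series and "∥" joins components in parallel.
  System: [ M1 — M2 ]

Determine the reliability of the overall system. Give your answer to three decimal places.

0.662

Series (M1 and M2): 0.84200 × 0.78600 = 0.662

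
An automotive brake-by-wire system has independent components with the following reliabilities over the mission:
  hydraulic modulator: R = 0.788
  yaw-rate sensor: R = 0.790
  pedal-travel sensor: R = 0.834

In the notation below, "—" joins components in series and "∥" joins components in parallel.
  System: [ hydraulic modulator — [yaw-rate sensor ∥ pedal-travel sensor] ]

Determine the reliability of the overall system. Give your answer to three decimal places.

0.761

Parallel (yaw-rate sensor and pedal-travel sensor): 1 − (1 − 0.79000)(1 − 0.83400) = 0.96514
Series (hydraulic modulator and [0.96514]): 0.78800 × 0.96514 = 0.761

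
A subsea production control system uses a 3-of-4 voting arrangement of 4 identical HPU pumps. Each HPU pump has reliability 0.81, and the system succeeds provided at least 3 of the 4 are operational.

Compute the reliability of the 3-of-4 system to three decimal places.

0.834

R = Σ_{i=3}^{4} C(4,i) p^i (1−p)^{4−i} with p = 0.81
C(4,3)·0.81^3·0.19^1 = 0.40390
C(4,4)·0.81^4·0.19^0 = 0.43047
Sum = 0.834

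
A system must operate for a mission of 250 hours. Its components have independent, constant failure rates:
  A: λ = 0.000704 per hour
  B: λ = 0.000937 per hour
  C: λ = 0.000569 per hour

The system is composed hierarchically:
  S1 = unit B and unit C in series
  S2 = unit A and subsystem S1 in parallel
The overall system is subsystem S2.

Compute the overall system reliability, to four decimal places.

0.9494

R(A) = exp(−0.000704 × 250) = 0.838618
R(B) = exp(−0.000937 × 250) = 0.791164
R(C) = exp(−0.000569 × 250) = 0.867404
Series (B and C): 0.791164 × 0.867404 = 0.686259
Parallel (A and [0.686259]): 1 − (1 − 0.838618)(1 − 0.686259) = 0.9494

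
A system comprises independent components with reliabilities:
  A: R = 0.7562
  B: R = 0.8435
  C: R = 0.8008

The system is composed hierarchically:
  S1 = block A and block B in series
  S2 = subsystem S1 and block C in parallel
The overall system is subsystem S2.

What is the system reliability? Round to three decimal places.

0.928

Series (A and B): 0.75620 × 0.84350 = 0.63785
Parallel ([0.63785] and C): 1 − (1 − 0.63785)(1 − 0.80080) = 0.928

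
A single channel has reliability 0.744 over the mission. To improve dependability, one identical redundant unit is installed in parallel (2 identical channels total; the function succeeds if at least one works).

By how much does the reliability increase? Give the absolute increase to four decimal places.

R_before = 0.744
R_after = 1 − (1 − 0.744)^2 = 0.9345
ΔR = 0.9345 − 0.744 = 0.1905

0.1905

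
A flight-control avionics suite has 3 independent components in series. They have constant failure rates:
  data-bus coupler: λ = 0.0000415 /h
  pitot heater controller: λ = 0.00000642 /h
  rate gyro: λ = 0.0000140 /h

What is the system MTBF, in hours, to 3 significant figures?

Series of exponential components: λ_sys = Σ λ_i
λ_sys = 0.0000415 + 0.00000642 + 0.0000140 = 6.1920e-05 /h
MTBF = 1 / λ_sys = 16100 h

16100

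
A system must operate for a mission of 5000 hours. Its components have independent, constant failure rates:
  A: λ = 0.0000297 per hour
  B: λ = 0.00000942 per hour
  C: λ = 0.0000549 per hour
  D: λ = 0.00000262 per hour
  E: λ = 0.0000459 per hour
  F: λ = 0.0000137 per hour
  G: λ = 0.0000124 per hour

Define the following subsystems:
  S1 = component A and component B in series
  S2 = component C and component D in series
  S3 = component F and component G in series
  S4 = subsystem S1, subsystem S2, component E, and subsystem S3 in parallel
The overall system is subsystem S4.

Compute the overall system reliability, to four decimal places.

0.9989

R(A) = exp(−0.0000297 × 5000) = 0.862000
R(B) = exp(−0.00000942 × 5000) = 0.953992
R(C) = exp(−0.0000549 × 5000) = 0.759952
R(D) = exp(−0.00000262 × 5000) = 0.986985
R(E) = exp(−0.0000459 × 5000) = 0.794931
R(F) = exp(−0.0000137 × 5000) = 0.933793
R(G) = exp(−0.0000124 × 5000) = 0.939883
Series (A and B): 0.862000 × 0.953992 = 0.822341
Series (C and D): 0.759952 × 0.986985 = 0.750061
Series (F and G): 0.933793 × 0.939883 = 0.877656
Parallel ([0.822341], [0.750061], E, and [0.877656]): 1 − (1 − 0.822341)(1 − 0.750061)(1 − 0.794931)(1 − 0.877656) = 0.9989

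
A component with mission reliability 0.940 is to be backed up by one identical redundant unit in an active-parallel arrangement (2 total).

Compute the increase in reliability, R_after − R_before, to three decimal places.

0.056

R_before = 0.940
R_after = 1 − (1 − 0.940)^2 = 0.996
ΔR = 0.996 − 0.940 = 0.056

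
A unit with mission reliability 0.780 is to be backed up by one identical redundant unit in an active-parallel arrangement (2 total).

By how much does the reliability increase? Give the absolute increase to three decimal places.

R_before = 0.780
R_after = 1 − (1 − 0.780)^2 = 0.952
ΔR = 0.952 − 0.780 = 0.172

0.172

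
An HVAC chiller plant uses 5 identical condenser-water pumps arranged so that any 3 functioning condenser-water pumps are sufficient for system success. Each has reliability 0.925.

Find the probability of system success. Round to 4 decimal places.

0.9962

R = Σ_{i=3}^{5} C(5,i) p^i (1−p)^{5−i} with p = 0.925
C(5,3)·0.925^3·0.075^2 = 0.044519
C(5,4)·0.925^4·0.075^1 = 0.274535
C(5,5)·0.925^5·0.075^0 = 0.677187
Sum = 0.9962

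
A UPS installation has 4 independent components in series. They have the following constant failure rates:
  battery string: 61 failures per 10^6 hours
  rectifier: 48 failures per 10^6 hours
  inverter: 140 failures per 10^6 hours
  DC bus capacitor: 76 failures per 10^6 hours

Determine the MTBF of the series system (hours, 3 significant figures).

Series of exponential components: λ_sys = Σ λ_i
λ_sys = 0.000061 + 0.000048 + 0.00014 + 0.000076 = 3.2500e-04 /h
MTBF = 1 / λ_sys = 3080 h

3080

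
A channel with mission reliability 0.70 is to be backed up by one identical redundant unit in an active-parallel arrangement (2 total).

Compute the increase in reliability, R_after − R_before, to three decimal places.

0.210

R_before = 0.70
R_after = 1 − (1 − 0.70)^2 = 0.910
ΔR = 0.910 − 0.70 = 0.210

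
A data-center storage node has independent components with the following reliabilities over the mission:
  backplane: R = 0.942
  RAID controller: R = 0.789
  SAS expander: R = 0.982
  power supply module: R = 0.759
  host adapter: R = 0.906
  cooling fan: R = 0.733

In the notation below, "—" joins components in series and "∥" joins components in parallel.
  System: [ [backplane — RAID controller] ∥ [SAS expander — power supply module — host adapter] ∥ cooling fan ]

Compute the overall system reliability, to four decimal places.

Series (backplane and RAID controller): 0.942000 × 0.789000 = 0.743238
Series (SAS expander, power supply module, and host adapter): 0.982000 × 0.759000 × 0.906000 = 0.675276
Parallel ([0.743238], [0.675276], and cooling fan): 1 − (1 − 0.743238)(1 − 0.675276)(1 − 0.733000) = 0.9777

0.9777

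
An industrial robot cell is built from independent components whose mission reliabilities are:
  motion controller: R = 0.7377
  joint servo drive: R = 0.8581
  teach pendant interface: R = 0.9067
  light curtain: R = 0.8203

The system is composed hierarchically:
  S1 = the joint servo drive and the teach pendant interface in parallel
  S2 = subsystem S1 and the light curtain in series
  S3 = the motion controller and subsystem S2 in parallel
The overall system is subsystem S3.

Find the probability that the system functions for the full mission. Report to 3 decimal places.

Parallel (joint servo drive and teach pendant interface): 1 − (1 − 0.85810)(1 − 0.90670) = 0.98676
Series ([0.98676] and light curtain): 0.98676 × 0.82030 = 0.80944
Parallel (motion controller and [0.80944]): 1 − (1 − 0.73770)(1 − 0.80944) = 0.950

0.950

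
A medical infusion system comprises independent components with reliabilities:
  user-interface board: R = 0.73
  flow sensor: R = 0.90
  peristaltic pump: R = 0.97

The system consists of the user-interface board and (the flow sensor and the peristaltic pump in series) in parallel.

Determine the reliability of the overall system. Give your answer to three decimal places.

Series (flow sensor and peristaltic pump): 0.90000 × 0.97000 = 0.87300
Parallel (user-interface board and [0.87300]): 1 − (1 − 0.73000)(1 − 0.87300) = 0.966

0.966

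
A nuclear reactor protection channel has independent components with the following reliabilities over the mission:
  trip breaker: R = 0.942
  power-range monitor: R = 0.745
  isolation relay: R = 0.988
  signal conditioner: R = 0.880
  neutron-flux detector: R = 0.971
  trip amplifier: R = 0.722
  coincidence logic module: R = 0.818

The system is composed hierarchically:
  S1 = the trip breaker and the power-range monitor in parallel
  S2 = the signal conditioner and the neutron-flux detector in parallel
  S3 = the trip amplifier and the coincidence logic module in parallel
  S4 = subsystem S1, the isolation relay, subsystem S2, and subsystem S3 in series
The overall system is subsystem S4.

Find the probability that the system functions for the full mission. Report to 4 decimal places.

0.9209

Parallel (trip breaker and power-range monitor): 1 − (1 − 0.942000)(1 − 0.745000) = 0.985210
Parallel (signal conditioner and neutron-flux detector): 1 − (1 − 0.880000)(1 − 0.971000) = 0.996520
Parallel (trip amplifier and coincidence logic module): 1 − (1 − 0.722000)(1 − 0.818000) = 0.949404
Series ([0.985210], isolation relay, [0.996520], and [0.949404]): 0.985210 × 0.988000 × 0.996520 × 0.949404 = 0.9209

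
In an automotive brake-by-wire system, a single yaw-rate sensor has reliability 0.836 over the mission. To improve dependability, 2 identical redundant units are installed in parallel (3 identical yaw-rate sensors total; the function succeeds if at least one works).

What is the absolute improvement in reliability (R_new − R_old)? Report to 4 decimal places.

R_before = 0.836
R_after = 1 − (1 − 0.836)^3 = 0.9956
ΔR = 0.9956 − 0.836 = 0.1596

0.1596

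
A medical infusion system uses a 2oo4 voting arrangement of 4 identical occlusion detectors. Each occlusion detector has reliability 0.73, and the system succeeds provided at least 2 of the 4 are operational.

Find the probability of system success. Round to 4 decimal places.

R = Σ_{i=2}^{4} C(4,i) p^i (1−p)^{4−i} with p = 0.73
C(4,2)·0.73^2·0.27^2 = 0.233090
C(4,3)·0.73^3·0.27^1 = 0.420138
C(4,4)·0.73^4·0.27^0 = 0.283982
Sum = 0.9372

0.9372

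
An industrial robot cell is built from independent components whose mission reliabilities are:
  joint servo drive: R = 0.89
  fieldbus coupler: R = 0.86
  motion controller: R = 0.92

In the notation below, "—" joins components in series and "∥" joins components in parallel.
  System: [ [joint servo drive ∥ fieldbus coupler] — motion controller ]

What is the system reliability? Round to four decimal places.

0.9058

Parallel (joint servo drive and fieldbus coupler): 1 − (1 − 0.890000)(1 − 0.860000) = 0.984600
Series ([0.984600] and motion controller): 0.984600 × 0.920000 = 0.9058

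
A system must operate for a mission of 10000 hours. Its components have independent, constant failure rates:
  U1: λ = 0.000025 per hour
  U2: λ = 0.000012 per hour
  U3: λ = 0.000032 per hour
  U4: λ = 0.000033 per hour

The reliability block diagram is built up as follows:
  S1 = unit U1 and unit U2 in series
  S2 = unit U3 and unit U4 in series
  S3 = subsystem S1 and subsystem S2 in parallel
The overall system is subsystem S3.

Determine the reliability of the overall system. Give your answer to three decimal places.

0.852

R(U1) = exp(−0.000025 × 10000) = 0.77880
R(U2) = exp(−0.000012 × 10000) = 0.88692
R(U3) = exp(−0.000032 × 10000) = 0.72615
R(U4) = exp(−0.000033 × 10000) = 0.71892
Series (U1 and U2): 0.77880 × 0.88692 = 0.69073
Series (U3 and U4): 0.72615 × 0.71892 = 0.52204
Parallel ([0.69073] and [0.52204]): 1 − (1 − 0.69073)(1 − 0.52204) = 0.852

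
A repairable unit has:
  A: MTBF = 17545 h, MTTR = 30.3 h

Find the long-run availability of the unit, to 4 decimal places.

A(A) = MTBF/(MTBF+MTTR) = 17545/(17545+30.3) = 0.9983

0.9983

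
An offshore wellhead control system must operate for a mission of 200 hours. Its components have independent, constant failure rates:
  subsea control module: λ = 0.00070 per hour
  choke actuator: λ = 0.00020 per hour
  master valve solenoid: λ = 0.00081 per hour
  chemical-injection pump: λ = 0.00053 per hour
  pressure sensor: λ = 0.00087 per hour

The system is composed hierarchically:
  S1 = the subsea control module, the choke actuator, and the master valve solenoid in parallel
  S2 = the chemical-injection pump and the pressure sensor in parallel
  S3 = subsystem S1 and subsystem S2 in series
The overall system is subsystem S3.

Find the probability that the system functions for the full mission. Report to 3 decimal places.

0.983

R(subsea control module) = exp(−0.00070 × 200) = 0.86936
R(choke actuator) = exp(−0.00020 × 200) = 0.96079
R(master valve solenoid) = exp(−0.00081 × 200) = 0.85044
R(chemical-injection pump) = exp(−0.00053 × 200) = 0.89942
R(pressure sensor) = exp(−0.00087 × 200) = 0.84030
Parallel (subsea control module, choke actuator, and master valve solenoid): 1 − (1 − 0.86936)(1 − 0.96079)(1 − 0.85044) = 0.99923
Parallel (chemical-injection pump and pressure sensor): 1 − (1 − 0.89942)(1 − 0.84030) = 0.98394
Series ([0.99923] and [0.98394]): 0.99923 × 0.98394 = 0.983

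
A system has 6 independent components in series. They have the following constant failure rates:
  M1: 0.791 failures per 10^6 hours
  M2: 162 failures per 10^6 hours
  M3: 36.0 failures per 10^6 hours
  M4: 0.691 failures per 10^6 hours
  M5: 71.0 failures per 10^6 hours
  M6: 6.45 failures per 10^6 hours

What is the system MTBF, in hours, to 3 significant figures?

Series of exponential components: λ_sys = Σ λ_i
λ_sys = 0.000000791 + 0.000162 + 0.0000360 + 0.000000691 + 0.0000710 + 0.00000645 = 2.7693e-04 /h
MTBF = 1 / λ_sys = 3610 h

3610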